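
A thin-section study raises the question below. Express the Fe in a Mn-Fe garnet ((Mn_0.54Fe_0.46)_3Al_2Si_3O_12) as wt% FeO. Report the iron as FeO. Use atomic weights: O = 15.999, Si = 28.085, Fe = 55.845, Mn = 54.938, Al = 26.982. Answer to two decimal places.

Formula mass = 496.273 g/mol.
1.38 Fe → 1.3800 mol FeO per formula unit; M(FeO) = 71.844, so FeO mass = 99.145 g.
99.145/496.273 × 100 = 19.98 wt%.

19.98 wt%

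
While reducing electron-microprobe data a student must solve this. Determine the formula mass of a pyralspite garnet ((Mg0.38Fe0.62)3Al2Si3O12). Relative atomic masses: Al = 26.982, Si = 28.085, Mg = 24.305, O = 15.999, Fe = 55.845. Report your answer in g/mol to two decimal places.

461.79 g/mol

M = 1.14(24.305) + 1.86(55.845) + 2(26.982) + 3(28.085) + 12(15.999)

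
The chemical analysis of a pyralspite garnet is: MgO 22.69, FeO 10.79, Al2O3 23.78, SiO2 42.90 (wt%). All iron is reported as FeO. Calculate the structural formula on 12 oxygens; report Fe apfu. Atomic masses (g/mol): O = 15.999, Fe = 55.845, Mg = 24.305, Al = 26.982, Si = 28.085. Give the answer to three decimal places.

0.634 Fe apfu

MgO (M=40.304): mol = 0.56297; Mg = 0.56297, O = 0.56297.
FeO (M=71.844): mol = 0.15019; Fe = 0.15019, O = 0.15019.
Al2O3 (M=101.961): mol = 0.23323; Al = 0.46646, O = 0.69969.
SiO2 (M=60.083): mol = 0.71401; Si = 0.71401, O = 1.42802.
ΣO = 2.84087; factor = 12/ΣO = 4.22406.
Fe apfu = 0.15019 × 4.22406 = 0.634.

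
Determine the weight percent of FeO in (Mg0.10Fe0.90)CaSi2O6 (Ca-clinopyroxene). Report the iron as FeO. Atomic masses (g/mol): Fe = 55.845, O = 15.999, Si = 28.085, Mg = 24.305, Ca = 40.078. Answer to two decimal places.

Formula mass = 244.933 g/mol.
0.90 Fe → 0.9000 mol FeO per formula unit; M(FeO) = 71.844, so FeO mass = 64.660 g.
64.660/244.933 × 100 = 26.40 wt%.

26.40 wt%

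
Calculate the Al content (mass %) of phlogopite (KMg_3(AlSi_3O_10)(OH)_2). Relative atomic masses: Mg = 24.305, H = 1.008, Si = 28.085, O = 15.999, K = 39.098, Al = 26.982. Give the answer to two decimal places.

6.47 mass %

Molar mass of KMg_3(AlSi_3O_10)(OH)_2: 1×39.098 + 3×24.305 + 1×26.982 + 3×28.085 + 12×15.999 + 2×1.008 = 417.254 g/mol.
Mass of Al per formula unit: 1 × 26.982 = 26.982 g.
Weight fraction Al = 26.982 / 417.254 = 0.0647.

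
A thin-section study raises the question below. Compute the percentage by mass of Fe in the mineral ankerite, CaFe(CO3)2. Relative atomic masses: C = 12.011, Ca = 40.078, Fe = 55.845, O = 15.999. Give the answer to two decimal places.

Formula mass = 1*40.078 + 1*55.845 + 2*12.011 + 6*15.999 = 215.939 g/mol, of which 55.845 g is Fe.
So Fe makes up 55.845/215.939 = 0.2586 of the mass, i.e. 25.86%.

25.86 weight percent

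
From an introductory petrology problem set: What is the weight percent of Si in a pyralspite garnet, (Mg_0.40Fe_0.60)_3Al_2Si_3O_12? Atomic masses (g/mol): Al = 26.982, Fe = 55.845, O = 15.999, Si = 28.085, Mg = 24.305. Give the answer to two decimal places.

M((Mg_0.40Fe_0.60)_3Al_2Si_3O_12) = 459.894 g/mol.
Si contributes 3 × 28.085 = 84.255 g per mole.
84.255/459.894 = 0.1832 → 18.32%.

18.32 wt%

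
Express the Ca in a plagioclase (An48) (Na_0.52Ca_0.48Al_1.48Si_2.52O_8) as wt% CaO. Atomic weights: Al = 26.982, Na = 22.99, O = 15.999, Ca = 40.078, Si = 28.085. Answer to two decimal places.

Formula mass = 269.892 g/mol.
0.48 Ca → 0.4800 mol CaO per formula unit; M(CaO) = 56.077, so CaO mass = 26.917 g.
26.917/269.892 × 100 = 9.97 wt%.

9.97 wt%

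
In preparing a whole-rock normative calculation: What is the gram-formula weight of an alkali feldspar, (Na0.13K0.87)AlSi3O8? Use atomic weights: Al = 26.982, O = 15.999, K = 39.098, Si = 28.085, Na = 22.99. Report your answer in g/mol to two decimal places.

276.23 g/mol

The formula mass is the sum 0.13×22.99 + 0.87×39.098 + 1×26.982 + 3×28.085 + 8×15.999.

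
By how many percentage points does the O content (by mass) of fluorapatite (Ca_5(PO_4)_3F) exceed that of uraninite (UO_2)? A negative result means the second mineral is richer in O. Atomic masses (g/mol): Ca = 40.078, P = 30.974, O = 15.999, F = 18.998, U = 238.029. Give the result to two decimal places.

26.22 percentage points

M(Ca_5(PO_4)_3F) = 504.298 g/mol, so wt% O = 191.988/504.298 × 100 = 38.07%.
M(UO_2) = 270.027 g/mol, so wt% O = 31.998/270.027 × 100 = 11.85%.
38.07 − 11.85 = 26.22 pp.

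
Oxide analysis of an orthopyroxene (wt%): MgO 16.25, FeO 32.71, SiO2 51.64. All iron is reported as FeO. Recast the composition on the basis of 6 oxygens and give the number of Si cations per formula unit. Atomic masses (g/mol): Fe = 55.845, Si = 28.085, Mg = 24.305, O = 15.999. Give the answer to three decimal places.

MgO (M=40.304): mol = 0.40319; Mg = 0.40319, O = 0.40319.
FeO (M=71.844): mol = 0.45529; Fe = 0.45529, O = 0.45529.
SiO2 (M=60.083): mol = 0.85948; Si = 0.85948, O = 1.71896.
ΣO = 2.57744; factor = 6/ΣO = 2.32789.
Si apfu = 0.85948 × 2.32789 = 2.001.

2.001 Si apfu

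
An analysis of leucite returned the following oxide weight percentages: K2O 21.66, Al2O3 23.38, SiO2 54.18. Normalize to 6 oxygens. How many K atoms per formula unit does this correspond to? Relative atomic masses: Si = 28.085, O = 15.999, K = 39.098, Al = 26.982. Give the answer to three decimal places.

1.014 K apfu

K2O: 21.66/94.195 = 0.22995 mol → 0.45990 mol K, 0.22995 mol O.
Al2O3: 23.38/101.961 = 0.22930 mol → 0.45860 mol Al, 0.68790 mol O.
SiO2: 54.18/60.083 = 0.90175 mol → 0.90175 mol Si, 1.80350 mol O.
Total oxygen = 2.72135 mol. Normalization factor = 6/2.72135 = 2.20479.
K per 6 O = 0.45990 × 2.20479 = 1.014.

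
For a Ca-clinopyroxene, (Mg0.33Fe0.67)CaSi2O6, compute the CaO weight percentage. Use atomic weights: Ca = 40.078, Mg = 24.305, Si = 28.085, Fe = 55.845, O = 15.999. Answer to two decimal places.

23.59 wt%

M((Mg0.33Fe0.67)CaSi2O6) = 237.679 g/mol; M(CaO) = 56.077 g/mol.
Moles CaO per formula unit = 1 Ca ÷ 1 = 1.0000.
CaO fraction = (1.0000 × 56.077) / 237.679 = 56.077/237.679 = 0.2359.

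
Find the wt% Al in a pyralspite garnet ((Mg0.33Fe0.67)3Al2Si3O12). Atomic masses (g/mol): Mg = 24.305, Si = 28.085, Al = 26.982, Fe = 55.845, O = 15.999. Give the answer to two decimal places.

11.57 weight percent

Molar mass of (Mg0.33Fe0.67)3Al2Si3O12: 0.99×24.305 + 2.01×55.845 + 2×26.982 + 3×28.085 + 12×15.999 = 466.517 g/mol.
Mass of Al per formula unit: 2 × 26.982 = 53.964 g.
Weight fraction Al = 53.964 / 466.517 = 0.1157.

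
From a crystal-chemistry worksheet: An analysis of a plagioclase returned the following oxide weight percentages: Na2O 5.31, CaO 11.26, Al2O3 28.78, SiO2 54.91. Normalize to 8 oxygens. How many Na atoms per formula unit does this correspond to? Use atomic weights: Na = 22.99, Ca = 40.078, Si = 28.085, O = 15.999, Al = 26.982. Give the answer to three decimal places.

0.463 Na apfu

Na2O (M=61.979): mol = 0.08567; Na = 0.17134, O = 0.08567.
CaO (M=56.077): mol = 0.20080; Ca = 0.20080, O = 0.20080.
Al2O3 (M=101.961): mol = 0.28226; Al = 0.56452, O = 0.84678.
SiO2 (M=60.083): mol = 0.91390; Si = 0.91390, O = 1.82780.
ΣO = 2.96105; factor = 8/ΣO = 2.70174.
Na apfu = 0.17134 × 2.70174 = 0.463.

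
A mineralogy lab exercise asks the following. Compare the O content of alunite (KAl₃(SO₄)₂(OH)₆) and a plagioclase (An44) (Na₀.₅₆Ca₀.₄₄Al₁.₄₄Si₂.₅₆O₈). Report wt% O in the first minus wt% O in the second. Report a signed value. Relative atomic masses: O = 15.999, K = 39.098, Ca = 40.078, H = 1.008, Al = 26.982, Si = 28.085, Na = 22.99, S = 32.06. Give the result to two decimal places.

6.54 percentage points

First mineral: 223.986 g O in 414.198 g formula = 54.08 wt% O.
Second mineral: 127.992 g O in 269.252 g formula = 47.54 wt% O.
54.08% − 47.54% gives a difference of 6.54 percentage points.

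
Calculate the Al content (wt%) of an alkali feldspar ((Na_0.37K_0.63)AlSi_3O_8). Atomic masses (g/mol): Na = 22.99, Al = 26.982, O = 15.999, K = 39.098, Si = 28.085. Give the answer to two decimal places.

M((Na_0.37K_0.63)AlSi_3O_8) = 272.367 g/mol.
Al contributes 1 × 26.982 = 26.982 g per mole.
26.982/272.367 = 0.0991 → 9.91%.

9.91 wt%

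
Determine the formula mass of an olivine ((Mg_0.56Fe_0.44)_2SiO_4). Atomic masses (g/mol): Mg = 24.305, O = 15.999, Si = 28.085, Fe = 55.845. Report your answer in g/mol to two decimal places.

168.45 g/mol

Mg: 1.12 × 24.305 = 27.2216
Fe: 0.88 × 55.845 = 49.1436
Si: 1 × 28.085 = 28.0850
O: 4 × 15.999 = 63.9960
Summing the contributions gives the formula mass.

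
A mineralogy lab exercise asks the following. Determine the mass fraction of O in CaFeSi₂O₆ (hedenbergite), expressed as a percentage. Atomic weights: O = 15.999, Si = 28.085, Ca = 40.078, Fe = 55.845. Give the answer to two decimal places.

Formula mass = 1·40.078 + 1·55.845 + 2·28.085 + 6·15.999 = 248.087 g/mol, of which 95.994 g is O.
So O makes up 95.994/248.087 = 0.3869 of the mass, i.e. 38.69%.

38.69 mass %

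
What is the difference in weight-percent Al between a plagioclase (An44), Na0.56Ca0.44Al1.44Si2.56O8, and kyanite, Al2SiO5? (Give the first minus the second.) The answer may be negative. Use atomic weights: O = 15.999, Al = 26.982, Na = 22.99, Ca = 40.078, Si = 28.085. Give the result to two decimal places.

-18.87 percentage points

M(Na0.56Ca0.44Al1.44Si2.56O8) = 269.252 g/mol, so wt% Al = 38.854/269.252 × 100 = 14.43%.
M(Al2SiO5) = 162.044 g/mol, so wt% Al = 53.964/162.044 × 100 = 33.30%.
14.43 − 33.30 = -18.87 pp.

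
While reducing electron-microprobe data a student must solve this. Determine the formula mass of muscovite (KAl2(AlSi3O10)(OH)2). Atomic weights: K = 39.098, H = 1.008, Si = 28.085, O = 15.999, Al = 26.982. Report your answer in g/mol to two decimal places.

The formula mass is the sum 1×39.098 + 3×26.982 + 3×28.085 + 12×15.999 + 2×1.008.

398.30 g/mol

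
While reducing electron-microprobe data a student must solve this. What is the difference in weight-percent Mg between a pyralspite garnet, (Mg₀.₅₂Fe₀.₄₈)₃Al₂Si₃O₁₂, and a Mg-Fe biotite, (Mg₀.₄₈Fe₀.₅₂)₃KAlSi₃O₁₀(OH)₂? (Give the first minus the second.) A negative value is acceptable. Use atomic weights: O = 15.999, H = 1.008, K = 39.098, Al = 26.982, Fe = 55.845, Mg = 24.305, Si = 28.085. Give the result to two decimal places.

0.95 percentage points

Mg in (Mg₀.₅₂Fe₀.₄₈)₃Al₂Si₃O₁₂: molar mass 448.540 g/mol; 1.56×24.305 = 37.916 g → 8.45 wt%.
Mg in (Mg₀.₄₈Fe₀.₅₂)₃KAlSi₃O₁₀(OH)₂: molar mass 466.456 g/mol; 1.44×24.305 = 34.999 g → 7.50 wt%.
Difference = 8.45 − 7.50 = 0.95 percentage points.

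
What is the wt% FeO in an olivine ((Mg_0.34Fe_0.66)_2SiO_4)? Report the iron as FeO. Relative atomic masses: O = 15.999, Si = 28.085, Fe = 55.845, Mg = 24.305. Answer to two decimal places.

52.01 wt%

Formula mass = 182.324 g/mol.
1.32 Fe → 1.3200 mol FeO per formula unit; M(FeO) = 71.844, so FeO mass = 94.834 g.
94.834/182.324 × 100 = 52.01 wt%.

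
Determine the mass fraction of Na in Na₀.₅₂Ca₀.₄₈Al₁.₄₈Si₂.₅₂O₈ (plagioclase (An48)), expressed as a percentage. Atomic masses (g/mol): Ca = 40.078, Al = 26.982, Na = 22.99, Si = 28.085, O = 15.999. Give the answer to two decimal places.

Formula mass = 0.52×22.99 + 0.48×40.078 + 1.48×26.982 + 2.52×28.085 + 8×15.999 = 269.892 g/mol, of which 11.955 g is Na.
So Na makes up 11.955/269.892 = 0.0443 of the mass, i.e. 4.43%.

4.43 weight percent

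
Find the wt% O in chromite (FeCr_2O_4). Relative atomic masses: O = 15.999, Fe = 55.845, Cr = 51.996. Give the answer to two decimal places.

Molar mass of FeCr_2O_4: 1*55.845 + 2*51.996 + 4*15.999 = 223.833 g/mol.
Mass of O per formula unit: 4 × 15.999 = 63.996 g.
Weight fraction O = 63.996 / 223.833 = 0.2859.

28.59 wt%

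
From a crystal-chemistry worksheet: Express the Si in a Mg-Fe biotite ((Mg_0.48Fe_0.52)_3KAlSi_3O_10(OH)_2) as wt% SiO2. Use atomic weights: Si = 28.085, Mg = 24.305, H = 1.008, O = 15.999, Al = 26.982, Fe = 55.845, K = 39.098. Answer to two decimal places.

Formula mass = 466.456 g/mol.
3 Si → 3.0000 mol SiO2 per formula unit; M(SiO2) = 60.083, so SiO2 mass = 180.249 g.
180.249/466.456 × 100 = 38.64 wt%.

38.64 wt%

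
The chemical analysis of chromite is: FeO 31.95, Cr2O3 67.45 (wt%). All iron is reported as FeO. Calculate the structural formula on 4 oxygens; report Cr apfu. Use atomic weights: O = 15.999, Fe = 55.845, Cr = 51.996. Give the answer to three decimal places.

1.999 Cr apfu

FeO: 31.95/71.844 = 0.44471 mol → 0.44471 mol Fe, 0.44471 mol O.
Cr2O3: 67.45/151.989 = 0.44378 mol → 0.88756 mol Cr, 1.33134 mol O.
Total oxygen = 1.77605 mol. Normalization factor = 4/1.77605 = 2.25219.
Cr per 4 O = 0.88756 × 2.25219 = 1.999.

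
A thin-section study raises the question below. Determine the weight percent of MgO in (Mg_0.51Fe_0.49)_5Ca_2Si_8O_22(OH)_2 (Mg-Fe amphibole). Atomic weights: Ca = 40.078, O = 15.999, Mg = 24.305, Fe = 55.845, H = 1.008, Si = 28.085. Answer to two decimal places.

11.55 wt%

Molar mass of (Mg_0.51Fe_0.49)_5Ca_2Si_8O_22(OH)_2 = 2.55*24.305 + 2.45*55.845 + 2*40.078 + 8*28.085 + 24*15.999 + 2*1.008 = 889.626 g/mol.
Each formula unit contains 2.55 Mg, equivalent to 2.55/1 = 2.5500 mol MgO.
M(MgO) = 1×24.305 + 1×15.999 = 40.304 g/mol.
Mass of MgO per formula unit = 2.5500 × 40.304 = 102.775 g.
MgO wt% = 102.775 / 889.626 × 100 = 11.55%.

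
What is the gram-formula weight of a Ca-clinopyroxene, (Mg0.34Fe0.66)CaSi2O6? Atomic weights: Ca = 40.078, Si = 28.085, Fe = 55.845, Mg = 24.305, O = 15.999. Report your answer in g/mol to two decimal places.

237.36 g/mol

M = 0.34*24.305 + 0.66*55.845 + 1*40.078 + 2*28.085 + 6*15.999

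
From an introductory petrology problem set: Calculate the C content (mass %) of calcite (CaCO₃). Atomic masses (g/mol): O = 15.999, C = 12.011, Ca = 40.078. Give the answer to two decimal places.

M(CaCO₃) = 100.086 g/mol.
C contributes 1 × 12.011 = 12.011 g per mole.
12.011/100.086 = 0.1200 → 12.00%.

12.00 mass %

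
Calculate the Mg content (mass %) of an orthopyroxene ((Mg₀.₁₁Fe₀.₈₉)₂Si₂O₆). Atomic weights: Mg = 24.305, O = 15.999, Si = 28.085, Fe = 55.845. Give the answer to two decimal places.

M((Mg₀.₁₁Fe₀.₈₉)₂Si₂O₆) = 256.915 g/mol.
Mg contributes 0.22 × 24.305 = 5.347 g per mole.
5.347/256.915 = 0.0208 → 2.08%.

2.08 mass %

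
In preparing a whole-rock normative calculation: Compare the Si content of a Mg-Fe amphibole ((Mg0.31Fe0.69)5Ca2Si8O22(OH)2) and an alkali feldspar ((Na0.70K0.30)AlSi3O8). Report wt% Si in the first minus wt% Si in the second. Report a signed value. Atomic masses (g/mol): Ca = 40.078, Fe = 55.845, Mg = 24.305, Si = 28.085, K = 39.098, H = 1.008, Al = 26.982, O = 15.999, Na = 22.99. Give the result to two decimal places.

-7.16 percentage points

First mineral: 224.680 g Si in 921.166 g formula = 24.39 wt% Si.
Second mineral: 84.255 g Si in 267.051 g formula = 31.55 wt% Si.
24.39% − 31.55% gives a difference of -7.16 percentage points.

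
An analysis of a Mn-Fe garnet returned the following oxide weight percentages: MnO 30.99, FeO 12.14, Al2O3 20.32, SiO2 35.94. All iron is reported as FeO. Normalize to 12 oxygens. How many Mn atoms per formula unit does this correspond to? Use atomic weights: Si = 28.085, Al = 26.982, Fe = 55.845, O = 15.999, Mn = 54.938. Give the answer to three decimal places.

30.99 wt% MnO ÷ 70.937 g/mol = 0.43687 mol, giving 0.43687 Mn and 0.43687 O.
12.14 wt% FeO ÷ 71.844 g/mol = 0.16898 mol, giving 0.16898 Fe and 0.16898 O.
20.32 wt% Al2O3 ÷ 101.961 g/mol = 0.19929 mol, giving 0.39858 Al and 0.59787 O.
35.94 wt% SiO2 ÷ 60.083 g/mol = 0.59817 mol, giving 0.59817 Si and 1.19634 O.
Oxygen sums to 2.40006; scaling by 12/2.40006 = 4.99988 puts the formula on 12 O.
Mn: 0.43687 × 4.99988 = 2.184 atoms per formula unit.

2.184 Mn apfu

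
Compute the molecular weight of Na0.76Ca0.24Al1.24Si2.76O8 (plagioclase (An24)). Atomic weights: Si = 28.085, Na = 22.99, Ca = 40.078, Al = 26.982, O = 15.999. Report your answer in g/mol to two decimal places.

266.06 g/mol

Na: 0.76 × 22.99 = 17.4724
Ca: 0.24 × 40.078 = 9.6187
Al: 1.24 × 26.982 = 33.4577
Si: 2.76 × 28.085 = 77.5146
O: 8 × 15.999 = 127.9920
Summing the contributions gives the formula mass.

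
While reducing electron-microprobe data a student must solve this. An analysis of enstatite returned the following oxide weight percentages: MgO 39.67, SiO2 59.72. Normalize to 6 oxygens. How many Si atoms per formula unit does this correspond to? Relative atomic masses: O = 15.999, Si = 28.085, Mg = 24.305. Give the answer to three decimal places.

MgO (M=40.304): mol = 0.98427; Mg = 0.98427, O = 0.98427.
SiO2 (M=60.083): mol = 0.99396; Si = 0.99396, O = 1.98792.
ΣO = 2.97219; factor = 6/ΣO = 2.01871.
Si apfu = 0.99396 × 2.01871 = 2.007.

2.007 Si apfu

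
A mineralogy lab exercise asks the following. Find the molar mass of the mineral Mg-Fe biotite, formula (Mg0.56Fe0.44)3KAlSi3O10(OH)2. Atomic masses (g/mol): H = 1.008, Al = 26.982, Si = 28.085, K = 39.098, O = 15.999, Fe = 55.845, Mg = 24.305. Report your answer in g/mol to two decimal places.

458.89 g/mol

Mg: 1.68 × 24.305 = 40.8324
Fe: 1.32 × 55.845 = 73.7154
K: 1 × 39.098 = 39.0980
Al: 1 × 26.982 = 26.9820
Si: 3 × 28.085 = 84.2550
O: 12 × 15.999 = 191.9880
H: 2 × 1.008 = 2.0160
Summing the contributions gives the formula mass.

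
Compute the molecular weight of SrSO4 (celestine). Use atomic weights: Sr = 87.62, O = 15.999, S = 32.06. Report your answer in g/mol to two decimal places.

183.68 g/mol

The formula mass is the sum 1×87.62 + 1×32.06 + 4×15.999.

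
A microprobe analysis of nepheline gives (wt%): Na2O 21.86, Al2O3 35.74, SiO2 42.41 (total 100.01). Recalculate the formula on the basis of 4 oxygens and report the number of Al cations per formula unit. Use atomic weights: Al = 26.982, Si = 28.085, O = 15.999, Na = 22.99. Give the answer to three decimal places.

21.86 wt% Na2O ÷ 61.979 g/mol = 0.35270 mol, giving 0.70540 Na and 0.35270 O.
35.74 wt% Al2O3 ÷ 101.961 g/mol = 0.35053 mol, giving 0.70106 Al and 1.05159 O.
42.41 wt% SiO2 ÷ 60.083 g/mol = 0.70586 mol, giving 0.70586 Si and 1.41172 O.
Oxygen sums to 2.81601; scaling by 4/2.81601 = 1.42045 puts the formula on 4 O.
Al: 0.70106 × 1.42045 = 0.996 atoms per formula unit.

0.996 Al apfu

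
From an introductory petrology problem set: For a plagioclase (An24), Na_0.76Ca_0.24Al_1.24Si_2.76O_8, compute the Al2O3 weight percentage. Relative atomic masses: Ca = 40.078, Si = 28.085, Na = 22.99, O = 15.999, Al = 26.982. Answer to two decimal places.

23.76 wt%

M(Na_0.76Ca_0.24Al_1.24Si_2.76O_8) = 266.055 g/mol; M(Al2O3) = 101.961 g/mol.
Moles Al2O3 per formula unit = 1.24 Al ÷ 2 = 0.6200.
Al2O3 fraction = (0.6200 × 101.961) / 266.055 = 63.216/266.055 = 0.2376.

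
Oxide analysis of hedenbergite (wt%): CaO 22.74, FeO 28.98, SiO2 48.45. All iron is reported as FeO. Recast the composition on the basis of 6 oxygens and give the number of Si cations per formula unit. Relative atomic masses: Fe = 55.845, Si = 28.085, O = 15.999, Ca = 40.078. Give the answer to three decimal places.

22.74 wt% CaO ÷ 56.077 g/mol = 0.40551 mol, giving 0.40551 Ca and 0.40551 O.
28.98 wt% FeO ÷ 71.844 g/mol = 0.40337 mol, giving 0.40337 Fe and 0.40337 O.
48.45 wt% SiO2 ÷ 60.083 g/mol = 0.80638 mol, giving 0.80638 Si and 1.61276 O.
Oxygen sums to 2.42164; scaling by 6/2.42164 = 2.47766 puts the formula on 6 O.
Si: 0.80638 × 2.47766 = 1.998 atoms per formula unit.

1.998 Si apfu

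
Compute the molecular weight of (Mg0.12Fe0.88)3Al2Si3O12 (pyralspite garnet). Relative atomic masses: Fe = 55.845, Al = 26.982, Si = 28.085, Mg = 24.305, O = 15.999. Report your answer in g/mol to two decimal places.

The formula mass is the sum 0.36(24.305) + 2.64(55.845) + 2(26.982) + 3(28.085) + 12(15.999).

486.39 g/mol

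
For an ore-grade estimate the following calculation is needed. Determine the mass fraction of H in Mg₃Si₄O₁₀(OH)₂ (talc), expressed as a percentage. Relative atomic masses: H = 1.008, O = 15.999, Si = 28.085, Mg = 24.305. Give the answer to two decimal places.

Formula mass = 3·24.305 + 4·28.085 + 12·15.999 + 2·1.008 = 379.259 g/mol, of which 2.016 g is H.
So H makes up 2.016/379.259 = 0.0053 of the mass, i.e. 0.53%.

0.53 wt%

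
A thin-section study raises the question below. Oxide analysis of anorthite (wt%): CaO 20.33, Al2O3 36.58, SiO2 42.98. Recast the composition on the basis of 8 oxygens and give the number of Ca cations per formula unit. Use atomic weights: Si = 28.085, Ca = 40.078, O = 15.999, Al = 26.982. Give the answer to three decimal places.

1.011 Ca apfu

20.33 wt% CaO ÷ 56.077 g/mol = 0.36254 mol, giving 0.36254 Ca and 0.36254 O.
36.58 wt% Al2O3 ÷ 101.961 g/mol = 0.35876 mol, giving 0.71752 Al and 1.07628 O.
42.98 wt% SiO2 ÷ 60.083 g/mol = 0.71534 mol, giving 0.71534 Si and 1.43068 O.
Oxygen sums to 2.86950; scaling by 8/2.86950 = 2.78794 puts the formula on 8 O.
Ca: 0.36254 × 2.78794 = 1.011 atoms per formula unit.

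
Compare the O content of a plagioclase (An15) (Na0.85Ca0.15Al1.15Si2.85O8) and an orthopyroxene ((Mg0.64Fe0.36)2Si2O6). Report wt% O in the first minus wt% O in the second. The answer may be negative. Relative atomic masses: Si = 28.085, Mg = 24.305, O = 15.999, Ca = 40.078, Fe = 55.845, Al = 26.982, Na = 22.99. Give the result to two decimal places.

M(Na0.85Ca0.15Al1.15Si2.85O8) = 264.617 g/mol, so wt% O = 127.992/264.617 × 100 = 48.37%.
M((Mg0.64Fe0.36)2Si2O6) = 223.483 g/mol, so wt% O = 95.994/223.483 × 100 = 42.95%.
48.37 − 42.95 = 5.42 pp.

5.42 percentage points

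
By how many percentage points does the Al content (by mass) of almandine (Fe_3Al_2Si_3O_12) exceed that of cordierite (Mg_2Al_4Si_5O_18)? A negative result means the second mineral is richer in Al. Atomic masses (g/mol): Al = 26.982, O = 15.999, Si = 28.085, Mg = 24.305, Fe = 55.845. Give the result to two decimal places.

-7.61 percentage points

M(Fe_3Al_2Si_3O_12) = 497.742 g/mol, so wt% Al = 53.964/497.742 × 100 = 10.84%.
M(Mg_2Al_4Si_5O_18) = 584.945 g/mol, so wt% Al = 107.928/584.945 × 100 = 18.45%.
10.84 − 18.45 = -7.61 pp.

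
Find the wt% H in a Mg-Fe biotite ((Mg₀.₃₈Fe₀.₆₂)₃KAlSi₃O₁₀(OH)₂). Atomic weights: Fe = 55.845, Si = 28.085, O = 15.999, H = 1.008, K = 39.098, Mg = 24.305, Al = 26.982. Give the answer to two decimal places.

0.42 wt%

Molar mass of (Mg₀.₃₈Fe₀.₆₂)₃KAlSi₃O₁₀(OH)₂: 1.14×24.305 + 1.86×55.845 + 1×39.098 + 1×26.982 + 3×28.085 + 12×15.999 + 2×1.008 = 475.918 g/mol.
Mass of H per formula unit: 2 × 1.008 = 2.016 g.
Weight fraction H = 2.016 / 475.918 = 0.0042.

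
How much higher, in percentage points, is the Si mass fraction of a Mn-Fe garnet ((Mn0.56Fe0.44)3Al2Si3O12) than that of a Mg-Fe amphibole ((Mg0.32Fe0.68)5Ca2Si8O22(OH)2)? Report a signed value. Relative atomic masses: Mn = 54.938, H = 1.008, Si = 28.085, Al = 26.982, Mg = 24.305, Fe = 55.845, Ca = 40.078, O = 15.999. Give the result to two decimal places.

M((Mn0.56Fe0.44)3Al2Si3O12) = 496.218 g/mol, so wt% Si = 84.255/496.218 × 100 = 16.98%.
M((Mg0.32Fe0.68)5Ca2Si8O22(OH)2) = 919.589 g/mol, so wt% Si = 224.680/919.589 × 100 = 24.43%.
16.98 − 24.43 = -7.45 pp.

-7.45 percentage points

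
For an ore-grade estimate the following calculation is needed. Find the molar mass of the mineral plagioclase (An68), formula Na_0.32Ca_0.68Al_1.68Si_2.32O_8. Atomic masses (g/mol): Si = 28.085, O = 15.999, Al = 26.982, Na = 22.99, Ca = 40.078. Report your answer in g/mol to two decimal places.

The formula mass is the sum 0.32*22.99 + 0.68*40.078 + 1.68*26.982 + 2.32*28.085 + 8*15.999.

273.09 g/mol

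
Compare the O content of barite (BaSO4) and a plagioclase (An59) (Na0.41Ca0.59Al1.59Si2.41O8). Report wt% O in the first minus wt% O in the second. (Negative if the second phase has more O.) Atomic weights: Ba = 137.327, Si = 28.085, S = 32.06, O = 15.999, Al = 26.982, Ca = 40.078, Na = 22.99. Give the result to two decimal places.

First mineral: 63.996 g O in 233.383 g formula = 27.42 wt% O.
Second mineral: 127.992 g O in 271.650 g formula = 47.12 wt% O.
27.42% − 47.12% gives a difference of -19.70 percentage points.

-19.70 percentage points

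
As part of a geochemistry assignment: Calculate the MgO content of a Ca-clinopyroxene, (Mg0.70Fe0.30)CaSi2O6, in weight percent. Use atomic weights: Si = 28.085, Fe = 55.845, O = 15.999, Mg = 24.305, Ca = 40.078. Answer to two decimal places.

Formula mass = 226.009 g/mol.
0.70 Mg → 0.7000 mol MgO per formula unit; M(MgO) = 40.304, so MgO mass = 28.213 g.
28.213/226.009 × 100 = 12.48 wt%.

12.48 wt%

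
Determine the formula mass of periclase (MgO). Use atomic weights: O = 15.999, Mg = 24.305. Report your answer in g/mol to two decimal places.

Mg: 1 × 24.305 = 24.3050
O: 1 × 15.999 = 15.9990
Summing the contributions gives the formula mass.

40.30 g/mol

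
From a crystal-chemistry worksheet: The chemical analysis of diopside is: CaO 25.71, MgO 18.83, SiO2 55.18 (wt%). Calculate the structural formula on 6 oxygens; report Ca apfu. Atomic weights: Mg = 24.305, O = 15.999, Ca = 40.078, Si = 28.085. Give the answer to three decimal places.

0.996 Ca apfu

CaO: 25.71/56.077 = 0.45848 mol → 0.45848 mol Ca, 0.45848 mol O.
MgO: 18.83/40.304 = 0.46720 mol → 0.46720 mol Mg, 0.46720 mol O.
SiO2: 55.18/60.083 = 0.91840 mol → 0.91840 mol Si, 1.83680 mol O.
Total oxygen = 2.76248 mol. Normalization factor = 6/2.76248 = 2.17196.
Ca per 6 O = 0.45848 × 2.17196 = 0.996.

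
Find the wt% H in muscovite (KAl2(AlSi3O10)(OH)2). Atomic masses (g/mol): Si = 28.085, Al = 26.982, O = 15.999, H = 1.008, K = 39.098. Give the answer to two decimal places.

Molar mass of KAl2(AlSi3O10)(OH)2: 1*39.098 + 3*26.982 + 3*28.085 + 12*15.999 + 2*1.008 = 398.303 g/mol.
Mass of H per formula unit: 2 × 1.008 = 2.016 g.
Weight fraction H = 2.016 / 398.303 = 0.0051.

0.51 wt%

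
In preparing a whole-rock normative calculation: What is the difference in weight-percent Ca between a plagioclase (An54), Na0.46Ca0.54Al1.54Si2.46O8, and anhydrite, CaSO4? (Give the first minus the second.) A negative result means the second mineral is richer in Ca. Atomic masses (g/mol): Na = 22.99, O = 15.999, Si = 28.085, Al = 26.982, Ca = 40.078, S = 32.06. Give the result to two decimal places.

-21.45 percentage points

M(Na0.46Ca0.54Al1.54Si2.46O8) = 270.851 g/mol, so wt% Ca = 21.642/270.851 × 100 = 7.99%.
M(CaSO4) = 136.134 g/mol, so wt% Ca = 40.078/136.134 × 100 = 29.44%.
7.99 − 29.44 = -21.45 pp.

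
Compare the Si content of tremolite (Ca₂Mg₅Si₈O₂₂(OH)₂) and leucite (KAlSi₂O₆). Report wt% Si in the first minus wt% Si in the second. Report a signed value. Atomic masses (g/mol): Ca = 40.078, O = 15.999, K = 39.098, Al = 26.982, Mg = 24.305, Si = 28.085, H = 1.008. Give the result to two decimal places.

Si in Ca₂Mg₅Si₈O₂₂(OH)₂: molar mass 812.353 g/mol; 8×28.085 = 224.680 g → 27.66 wt%.
Si in KAlSi₂O₆: molar mass 218.244 g/mol; 2×28.085 = 56.170 g → 25.74 wt%.
Difference = 27.66 − 25.74 = 1.92 percentage points.

1.92 percentage points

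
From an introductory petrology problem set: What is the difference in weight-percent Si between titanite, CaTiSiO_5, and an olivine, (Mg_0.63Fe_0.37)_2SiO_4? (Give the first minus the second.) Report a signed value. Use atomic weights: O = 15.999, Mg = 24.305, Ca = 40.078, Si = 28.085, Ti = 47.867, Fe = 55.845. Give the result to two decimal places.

First mineral: 28.085 g Si in 196.025 g formula = 14.33 wt% Si.
Second mineral: 28.085 g Si in 164.031 g formula = 17.12 wt% Si.
14.33% − 17.12% gives a difference of -2.79 percentage points.

-2.79 percentage points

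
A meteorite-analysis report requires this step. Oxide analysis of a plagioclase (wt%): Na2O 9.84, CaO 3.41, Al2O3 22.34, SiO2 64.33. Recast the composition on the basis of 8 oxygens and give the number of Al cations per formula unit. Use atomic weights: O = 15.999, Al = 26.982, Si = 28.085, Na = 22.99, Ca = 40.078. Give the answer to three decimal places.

1.161 Al apfu

9.84 wt% Na2O ÷ 61.979 g/mol = 0.15876 mol, giving 0.31752 Na and 0.15876 O.
3.41 wt% CaO ÷ 56.077 g/mol = 0.06081 mol, giving 0.06081 Ca and 0.06081 O.
22.34 wt% Al2O3 ÷ 101.961 g/mol = 0.21910 mol, giving 0.43820 Al and 0.65730 O.
64.33 wt% SiO2 ÷ 60.083 g/mol = 1.07069 mol, giving 1.07069 Si and 2.14138 O.
Oxygen sums to 3.01825; scaling by 8/3.01825 = 2.65054 puts the formula on 8 O.
Al: 0.43820 × 2.65054 = 1.161 atoms per formula unit.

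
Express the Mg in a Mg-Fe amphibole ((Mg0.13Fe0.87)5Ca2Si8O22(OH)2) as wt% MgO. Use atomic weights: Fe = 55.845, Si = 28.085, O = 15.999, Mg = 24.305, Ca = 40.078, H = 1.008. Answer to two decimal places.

2.76 wt%

Formula mass = 949.552 g/mol.
0.65 Mg → 0.6500 mol MgO per formula unit; M(MgO) = 40.304, so MgO mass = 26.198 g.
26.198/949.552 × 100 = 2.76 wt%.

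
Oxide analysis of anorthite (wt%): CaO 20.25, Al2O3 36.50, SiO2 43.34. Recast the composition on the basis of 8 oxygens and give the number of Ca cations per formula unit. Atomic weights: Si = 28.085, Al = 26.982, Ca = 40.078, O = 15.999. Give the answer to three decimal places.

CaO: 20.25/56.077 = 0.36111 mol → 0.36111 mol Ca, 0.36111 mol O.
Al2O3: 36.50/101.961 = 0.35798 mol → 0.71596 mol Al, 1.07394 mol O.
SiO2: 43.34/60.083 = 0.72134 mol → 0.72134 mol Si, 1.44268 mol O.
Total oxygen = 2.87773 mol. Normalization factor = 8/2.87773 = 2.77997.
Ca per 8 O = 0.36111 × 2.77997 = 1.004.

1.004 Ca apfu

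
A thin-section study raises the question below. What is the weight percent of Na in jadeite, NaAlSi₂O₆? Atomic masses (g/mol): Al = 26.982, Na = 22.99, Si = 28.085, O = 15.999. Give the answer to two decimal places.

11.37 wt%

M(NaAlSi₂O₆) = 202.136 g/mol.
Na contributes 1 × 22.99 = 22.990 g per mole.
22.990/202.136 = 0.1137 → 11.37%.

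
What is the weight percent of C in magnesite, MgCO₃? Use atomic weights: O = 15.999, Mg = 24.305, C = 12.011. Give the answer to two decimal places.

Formula mass = 1×24.305 + 1×12.011 + 3×15.999 = 84.313 g/mol, of which 12.011 g is C.
So C makes up 12.011/84.313 = 0.1425 of the mass, i.e. 14.25%.

14.25 weight percent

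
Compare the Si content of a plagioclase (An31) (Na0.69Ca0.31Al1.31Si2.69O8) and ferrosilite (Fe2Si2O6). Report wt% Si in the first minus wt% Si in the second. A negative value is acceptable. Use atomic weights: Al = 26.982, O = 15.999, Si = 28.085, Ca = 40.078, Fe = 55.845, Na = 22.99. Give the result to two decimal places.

M(Na0.69Ca0.31Al1.31Si2.69O8) = 267.174 g/mol, so wt% Si = 75.549/267.174 × 100 = 28.28%.
M(Fe2Si2O6) = 263.854 g/mol, so wt% Si = 56.170/263.854 × 100 = 21.29%.
28.28 − 21.29 = 6.99 pp.

6.99 percentage points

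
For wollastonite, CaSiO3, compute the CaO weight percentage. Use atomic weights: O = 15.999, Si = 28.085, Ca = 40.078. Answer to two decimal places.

48.28 wt%

Formula mass = 116.160 g/mol.
1 Ca → 1.0000 mol CaO per formula unit; M(CaO) = 56.077, so CaO mass = 56.077 g.
56.077/116.160 × 100 = 48.28 wt%.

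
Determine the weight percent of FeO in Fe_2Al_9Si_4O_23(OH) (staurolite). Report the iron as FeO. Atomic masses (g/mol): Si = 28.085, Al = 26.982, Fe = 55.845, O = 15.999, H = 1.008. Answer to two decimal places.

Formula mass = 851.852 g/mol.
2 Fe → 2.0000 mol FeO per formula unit; M(FeO) = 71.844, so FeO mass = 143.688 g.
143.688/851.852 × 100 = 16.87 wt%.

16.87 wt%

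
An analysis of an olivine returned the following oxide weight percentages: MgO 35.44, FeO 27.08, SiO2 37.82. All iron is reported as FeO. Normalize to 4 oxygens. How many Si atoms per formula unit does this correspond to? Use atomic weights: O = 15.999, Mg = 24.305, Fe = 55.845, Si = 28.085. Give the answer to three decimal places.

1.001 Si apfu

MgO: 35.44/40.304 = 0.87932 mol → 0.87932 mol Mg, 0.87932 mol O.
FeO: 27.08/71.844 = 0.37693 mol → 0.37693 mol Fe, 0.37693 mol O.
SiO2: 37.82/60.083 = 0.62946 mol → 0.62946 mol Si, 1.25892 mol O.
Total oxygen = 2.51517 mol. Normalization factor = 4/2.51517 = 1.59035.
Si per 4 O = 0.62946 × 1.59035 = 1.001.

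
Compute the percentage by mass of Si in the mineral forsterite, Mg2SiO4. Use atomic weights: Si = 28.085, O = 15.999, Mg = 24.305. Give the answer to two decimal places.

Formula mass = 2*24.305 + 1*28.085 + 4*15.999 = 140.691 g/mol, of which 28.085 g is Si.
So Si makes up 28.085/140.691 = 0.1996 of the mass, i.e. 19.96%.

19.96 weight percent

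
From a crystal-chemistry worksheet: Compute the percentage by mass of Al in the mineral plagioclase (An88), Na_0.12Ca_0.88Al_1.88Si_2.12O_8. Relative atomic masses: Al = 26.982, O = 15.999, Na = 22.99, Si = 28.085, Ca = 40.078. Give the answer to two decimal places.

18.36 mass %

Formula mass = 0.12×22.99 + 0.88×40.078 + 1.88×26.982 + 2.12×28.085 + 8×15.999 = 276.286 g/mol, of which 50.726 g is Al.
So Al makes up 50.726/276.286 = 0.1836 of the mass, i.e. 18.36%.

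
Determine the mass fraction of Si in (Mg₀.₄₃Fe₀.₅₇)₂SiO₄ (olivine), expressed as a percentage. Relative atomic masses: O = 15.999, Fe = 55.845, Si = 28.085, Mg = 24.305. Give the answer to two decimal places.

15.90 mass %

Molar mass of (Mg₀.₄₃Fe₀.₅₇)₂SiO₄: 0.86*24.305 + 1.14*55.845 + 1*28.085 + 4*15.999 = 176.647 g/mol.
Mass of Si per formula unit: 1 × 28.085 = 28.085 g.
Weight fraction Si = 28.085 / 176.647 = 0.1590.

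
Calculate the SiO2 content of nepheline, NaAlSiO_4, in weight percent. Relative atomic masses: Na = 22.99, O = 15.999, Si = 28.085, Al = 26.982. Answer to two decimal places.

42.30 wt%

Molar mass of NaAlSiO_4 = 1·22.99 + 1·26.982 + 1·28.085 + 4·15.999 = 142.053 g/mol.
Each formula unit contains 1 Si, equivalent to 1/1 = 1.0000 mol SiO2.
M(SiO2) = 1×28.085 + 2×15.999 = 60.083 g/mol.
Mass of SiO2 per formula unit = 1.0000 × 60.083 = 60.083 g.
SiO2 wt% = 60.083 / 142.053 × 100 = 42.30%.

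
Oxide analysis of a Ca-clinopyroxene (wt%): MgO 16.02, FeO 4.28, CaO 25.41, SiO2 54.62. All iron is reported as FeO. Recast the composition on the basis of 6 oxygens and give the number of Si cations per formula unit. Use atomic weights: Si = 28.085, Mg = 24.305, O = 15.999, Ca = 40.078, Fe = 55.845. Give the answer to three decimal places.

MgO: 16.02/40.304 = 0.39748 mol → 0.39748 mol Mg, 0.39748 mol O.
FeO: 4.28/71.844 = 0.05957 mol → 0.05957 mol Fe, 0.05957 mol O.
CaO: 25.41/56.077 = 0.45313 mol → 0.45313 mol Ca, 0.45313 mol O.
SiO2: 54.62/60.083 = 0.90908 mol → 0.90908 mol Si, 1.81816 mol O.
Total oxygen = 2.72834 mol. Normalization factor = 6/2.72834 = 2.19914.
Si per 6 O = 0.90908 × 2.19914 = 1.999.

1.999 Si apfu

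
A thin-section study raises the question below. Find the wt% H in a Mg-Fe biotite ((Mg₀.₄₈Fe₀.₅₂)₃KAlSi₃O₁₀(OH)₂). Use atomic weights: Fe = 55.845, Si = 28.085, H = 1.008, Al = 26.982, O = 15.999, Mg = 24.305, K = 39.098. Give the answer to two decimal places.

Molar mass of (Mg₀.₄₈Fe₀.₅₂)₃KAlSi₃O₁₀(OH)₂: 1.44·24.305 + 1.56·55.845 + 1·39.098 + 1·26.982 + 3·28.085 + 12·15.999 + 2·1.008 = 466.456 g/mol.
Mass of H per formula unit: 2 × 1.008 = 2.016 g.
Weight fraction H = 2.016 / 466.456 = 0.0043.

0.43 wt%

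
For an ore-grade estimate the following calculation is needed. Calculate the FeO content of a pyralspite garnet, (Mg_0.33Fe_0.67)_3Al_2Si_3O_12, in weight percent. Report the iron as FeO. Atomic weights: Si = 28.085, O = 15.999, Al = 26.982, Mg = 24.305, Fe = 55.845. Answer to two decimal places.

Formula mass = 466.517 g/mol.
2.01 Fe → 2.0100 mol FeO per formula unit; M(FeO) = 71.844, so FeO mass = 144.406 g.
144.406/466.517 × 100 = 30.95 wt%.

30.95 wt%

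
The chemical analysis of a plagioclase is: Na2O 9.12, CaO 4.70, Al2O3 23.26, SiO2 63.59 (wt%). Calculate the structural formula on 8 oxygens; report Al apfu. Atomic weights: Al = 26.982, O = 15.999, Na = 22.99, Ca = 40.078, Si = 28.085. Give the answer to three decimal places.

1.204 Al apfu

9.12 wt% Na2O ÷ 61.979 g/mol = 0.14715 mol, giving 0.29430 Na and 0.14715 O.
4.70 wt% CaO ÷ 56.077 g/mol = 0.08381 mol, giving 0.08381 Ca and 0.08381 O.
23.26 wt% Al2O3 ÷ 101.961 g/mol = 0.22813 mol, giving 0.45626 Al and 0.68439 O.
63.59 wt% SiO2 ÷ 60.083 g/mol = 1.05837 mol, giving 1.05837 Si and 2.11674 O.
Oxygen sums to 3.03209; scaling by 8/3.03209 = 2.63844 puts the formula on 8 O.
Al: 0.45626 × 2.63844 = 1.204 atoms per formula unit.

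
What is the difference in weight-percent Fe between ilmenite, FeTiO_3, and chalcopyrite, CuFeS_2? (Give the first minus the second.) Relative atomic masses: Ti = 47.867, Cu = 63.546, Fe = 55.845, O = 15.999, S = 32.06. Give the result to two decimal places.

Fe in FeTiO_3: molar mass 151.709 g/mol; 1×55.845 = 55.845 g → 36.81 wt%.
Fe in CuFeS_2: molar mass 183.511 g/mol; 1×55.845 = 55.845 g → 30.43 wt%.
Difference = 36.81 − 30.43 = 6.38 percentage points.

6.38 percentage points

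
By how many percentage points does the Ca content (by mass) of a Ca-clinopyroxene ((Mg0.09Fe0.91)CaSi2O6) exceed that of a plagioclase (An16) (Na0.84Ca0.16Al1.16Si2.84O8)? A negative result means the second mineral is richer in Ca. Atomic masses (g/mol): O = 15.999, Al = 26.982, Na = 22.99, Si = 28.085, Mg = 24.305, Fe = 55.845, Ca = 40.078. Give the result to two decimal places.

First mineral: 40.078 g Ca in 245.248 g formula = 16.34 wt% Ca.
Second mineral: 6.412 g Ca in 264.777 g formula = 2.42 wt% Ca.
16.34% − 2.42% gives a difference of 13.92 percentage points.

13.92 percentage points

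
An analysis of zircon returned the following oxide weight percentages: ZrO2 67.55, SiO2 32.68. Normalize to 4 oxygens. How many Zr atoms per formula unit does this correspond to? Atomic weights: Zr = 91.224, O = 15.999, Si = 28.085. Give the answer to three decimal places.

1.004 Zr apfu

ZrO2: 67.55/123.222 = 0.54820 mol → 0.54820 mol Zr, 1.09640 mol O.
SiO2: 32.68/60.083 = 0.54391 mol → 0.54391 mol Si, 1.08782 mol O.
Total oxygen = 2.18422 mol. Normalization factor = 4/2.18422 = 1.83132.
Zr per 4 O = 0.54820 × 1.83132 = 1.004.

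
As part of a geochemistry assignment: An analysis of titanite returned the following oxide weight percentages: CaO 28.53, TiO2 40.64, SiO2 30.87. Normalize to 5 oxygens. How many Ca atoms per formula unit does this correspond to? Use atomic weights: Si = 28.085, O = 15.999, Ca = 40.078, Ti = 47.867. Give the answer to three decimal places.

CaO: 28.53/56.077 = 0.50876 mol → 0.50876 mol Ca, 0.50876 mol O.
TiO2: 40.64/79.865 = 0.50886 mol → 0.50886 mol Ti, 1.01772 mol O.
SiO2: 30.87/60.083 = 0.51379 mol → 0.51379 mol Si, 1.02758 mol O.
Total oxygen = 2.55406 mol. Normalization factor = 5/2.55406 = 1.95767.
Ca per 5 O = 0.50876 × 1.95767 = 0.996.

0.996 Ca apfu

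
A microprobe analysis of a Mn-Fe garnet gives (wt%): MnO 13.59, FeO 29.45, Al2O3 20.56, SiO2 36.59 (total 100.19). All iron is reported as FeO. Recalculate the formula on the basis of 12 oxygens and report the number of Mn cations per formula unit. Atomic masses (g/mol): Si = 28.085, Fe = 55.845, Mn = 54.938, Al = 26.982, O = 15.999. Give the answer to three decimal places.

MnO (M=70.937): mol = 0.19158; Mn = 0.19158, O = 0.19158.
FeO (M=71.844): mol = 0.40992; Fe = 0.40992, O = 0.40992.
Al2O3 (M=101.961): mol = 0.20165; Al = 0.40330, O = 0.60495.
SiO2 (M=60.083): mol = 0.60899; Si = 0.60899, O = 1.21798.
ΣO = 2.42443; factor = 12/ΣO = 4.94962.
Mn apfu = 0.19158 × 4.94962 = 0.948.

0.948 Mn apfu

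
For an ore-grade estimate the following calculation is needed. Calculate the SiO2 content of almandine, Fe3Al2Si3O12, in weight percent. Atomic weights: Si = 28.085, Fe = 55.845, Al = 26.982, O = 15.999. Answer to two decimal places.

36.21 wt%

M(Fe3Al2Si3O12) = 497.742 g/mol; M(SiO2) = 60.083 g/mol.
Moles SiO2 per formula unit = 3 Si ÷ 1 = 3.0000.
SiO2 fraction = (3.0000 × 60.083) / 497.742 = 180.249/497.742 = 0.3621.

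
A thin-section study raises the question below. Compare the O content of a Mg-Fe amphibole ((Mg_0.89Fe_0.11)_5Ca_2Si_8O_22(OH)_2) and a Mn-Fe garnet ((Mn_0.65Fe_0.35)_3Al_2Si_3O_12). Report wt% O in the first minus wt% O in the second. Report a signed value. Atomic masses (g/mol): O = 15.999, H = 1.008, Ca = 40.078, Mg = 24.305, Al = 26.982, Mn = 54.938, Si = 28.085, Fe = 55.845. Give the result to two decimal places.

First mineral: 383.976 g O in 829.700 g formula = 46.28 wt% O.
Second mineral: 191.988 g O in 495.973 g formula = 38.71 wt% O.
46.28% − 38.71% gives a difference of 7.57 percentage points.

7.57 percentage points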